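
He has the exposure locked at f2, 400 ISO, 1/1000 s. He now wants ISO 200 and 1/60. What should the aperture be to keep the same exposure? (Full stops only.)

ISO: 400 → 200 — 1 stop lower (darker).
Shutter speed: 1/1000 → 1/500 → 1/250 → 1/125 → 1/60 — 4 stops slower (brighter).
Net change so far: 3 stops brighter. Offset with the aperture: f/2 → f/2.8 → f/4 → f/5.6.

f/5.6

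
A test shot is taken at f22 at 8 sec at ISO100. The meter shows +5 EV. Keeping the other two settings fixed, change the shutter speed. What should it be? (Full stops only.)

Overexposed by 5 stops → need 5 stops darker.
Shutter speed: 8 → 4 → 2 → 1 → 1/2 → 1/4.

1/4s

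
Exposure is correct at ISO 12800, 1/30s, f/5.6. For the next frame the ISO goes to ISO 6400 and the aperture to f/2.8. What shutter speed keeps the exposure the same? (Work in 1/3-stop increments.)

1/60s

ISO: 12800 → 10000 → 8000 → 6400 — 1 stop dropped (darker).
Aperture: f/5.6 → f/5 → f/4.5 → f/4 → f/3.5 → f/3.2 → f/2.8 — 2 stops larger aperture (brighter).
Net change so far: 1 stop brighter. Offset with the shutter speed: 1/30 → 1/40 → 1/50 → 1/60.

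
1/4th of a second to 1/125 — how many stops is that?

1/4 → 1/8 → 1/15 → 1/30 → 1/60 → 1/125 — count the steps: 5 stops.

5 stops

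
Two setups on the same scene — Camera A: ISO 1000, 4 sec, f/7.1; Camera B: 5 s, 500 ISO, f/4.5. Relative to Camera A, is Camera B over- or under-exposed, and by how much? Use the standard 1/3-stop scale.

2/3 stop brighter

Aperture: f/7.1 → f/6.3 → f/5.6 → f/5 → f/4.5 — 1 1/3 stops larger aperture (brighter).
Shutter speed: 4 → 5 — 1/3 stop longer (brighter).
ISO: 1000 → 800 → 640 → 500 — 1 stop lower (darker).
Net: +1 1/3 +1/3 −1 = +2/3 stops.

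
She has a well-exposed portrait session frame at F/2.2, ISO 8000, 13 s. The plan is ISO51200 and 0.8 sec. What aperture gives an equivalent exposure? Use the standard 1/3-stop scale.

f/1.4

ISO: 8000 → 10000 → 12800 → 16000 → 20000 → 25600 → 32000 → 40000 → 51200 — 2 2/3 stops raised (brighter).
Shutter speed: 13 → 10 → 8 → 6 → 5 → 4 → 3.2 → 2.5 → 2 → 1.6 → 1.3 → 1 → 0.8 — 4 stops faster (darker).
Net change so far: 1 1/3 stops darker. Offset with the aperture: f/2.2 → f/2 → f/1.8 → f/1.6 → f/1.4.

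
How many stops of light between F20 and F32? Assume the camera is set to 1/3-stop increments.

1 1/3 stops

f/20 → f/22 → f/25 → f/29 → f/32 — count the steps: 4 third-stops = 1 1/3 stops.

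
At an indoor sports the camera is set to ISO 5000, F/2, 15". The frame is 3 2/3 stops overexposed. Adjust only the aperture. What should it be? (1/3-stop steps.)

f/7.1

Overexposed by 3 2/3 stops → need 3 2/3 stops darker.
Aperture: f/2 → f/2.2 → f/2.5 → f/2.8 → f/3.2 → f/3.5 → f/4 → f/4.5 → f/5 → f/5.6 → f/6.3 → f/7.1.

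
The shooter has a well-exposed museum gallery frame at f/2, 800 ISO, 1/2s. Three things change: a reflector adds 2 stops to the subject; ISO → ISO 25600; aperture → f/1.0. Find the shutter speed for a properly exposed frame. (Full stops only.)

Scene light: 2 stops brighter.
ISO: 800 → 1600 → 3200 → 6400 → 12800 → 25600 — 5 stops raised (brighter).
Aperture: f/2 → f/1.4 → f/1.0 — 2 stops opened up (brighter).
Net so far: 9 stops brighter. Shutter speed: 1/2 → 1/4 → 1/8 → 1/15 → 1/30 → 1/60 → 1/125 → 1/250 → 1/500 → 1/1000.

1/1000s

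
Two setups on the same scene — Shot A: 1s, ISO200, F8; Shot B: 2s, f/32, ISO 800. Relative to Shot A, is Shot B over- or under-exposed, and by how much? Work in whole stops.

Aperture: f/8 → f/11 → f/16 → f/22 → f/32 — 4 stops narrower (darker).
Shutter speed: 1 → 2 — 1 stop slower (brighter).
ISO: 200 → 400 → 800 — 2 stops raised (brighter).
Net: −4 +1 +2 = −1 stop.

1 stop darker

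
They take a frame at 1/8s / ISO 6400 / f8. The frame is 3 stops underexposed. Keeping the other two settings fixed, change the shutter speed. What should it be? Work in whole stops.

1 s

Underexposed by 3 stops → need 3 stops brighter.
Shutter speed: 1/8 → 1/4 → 1/2 → 1.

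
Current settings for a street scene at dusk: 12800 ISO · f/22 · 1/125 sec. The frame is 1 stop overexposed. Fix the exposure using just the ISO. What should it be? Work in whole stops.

ISO 6400

Overexposed by 1 stop → need 1 stop darker.
ISO: 12800 → 6400.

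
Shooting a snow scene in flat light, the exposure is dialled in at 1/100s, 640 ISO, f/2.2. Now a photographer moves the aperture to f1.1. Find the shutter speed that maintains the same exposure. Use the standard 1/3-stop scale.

1/400s

Aperture: f/2.2 → f/2 → f/1.8 → f/1.6 → f/1.4 → f/1.2 → f/1.1 — 2 stops opened up (brighter).
Need 2 stops darker from the shutter speed: 1/100 → 1/125 → 1/160 → 1/200 → 1/250 → 1/320 → 1/400.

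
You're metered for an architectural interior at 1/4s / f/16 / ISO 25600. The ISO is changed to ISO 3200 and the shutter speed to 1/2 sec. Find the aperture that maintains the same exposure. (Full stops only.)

f/8

ISO: 25600 → 12800 → 6400 → 3200 — 3 stops dropped (darker).
Shutter speed: 1/4 → 1/2 — 1 stop longer (brighter).
Net change so far: 2 stops darker. Offset with the aperture: f/16 → f/11 → f/8.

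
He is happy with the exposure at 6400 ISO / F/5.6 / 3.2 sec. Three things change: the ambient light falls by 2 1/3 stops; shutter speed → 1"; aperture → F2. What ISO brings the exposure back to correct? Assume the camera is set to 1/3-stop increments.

Scene light: 2 1/3 stops darker.
Shutter speed: 3.2 → 2.5 → 2 → 1.6 → 1.3 → 1 — 1 2/3 stops shorter (darker).
Aperture: f/5.6 → f/5 → f/4.5 → f/4 → f/3.5 → f/3.2 → f/2.8 → f/2.5 → f/2.2 → f/2 — 3 stops opened up (brighter).
Net so far: 1 stop darker. ISO: 6400 → 8000 → 10000 → 12800.

ISO 12800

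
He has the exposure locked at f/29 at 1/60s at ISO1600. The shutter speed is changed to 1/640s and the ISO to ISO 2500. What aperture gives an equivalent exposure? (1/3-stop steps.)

Shutter speed: 1/60 → 1/80 → 1/100 → 1/125 → 1/160 → 1/200 → 1/250 → 1/320 → 1/400 → 1/500 → 1/640 — 3 1/3 stops shorter (darker).
ISO: 1600 → 2000 → 2500 — 2/3 stop raised (brighter).
Net change so far: 2 2/3 stops darker. Offset with the aperture: f/29 → f/25 → f/22 → f/20 → f/18 → f/16 → f/14 → f/13 → f/11.

f/11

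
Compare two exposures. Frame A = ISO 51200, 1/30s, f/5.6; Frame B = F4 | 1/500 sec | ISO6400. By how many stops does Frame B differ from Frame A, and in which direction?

Aperture: f/5.6 → f/4 — 1 stop wider (brighter).
Shutter speed: 1/30 → 1/60 → 1/125 → 1/250 → 1/500 — 4 stops faster (darker).
ISO: 51200 → 25600 → 12800 → 6400 — 3 stops lower (darker).
Net: +1 −4 −3 = −6 stops.

6 stops darker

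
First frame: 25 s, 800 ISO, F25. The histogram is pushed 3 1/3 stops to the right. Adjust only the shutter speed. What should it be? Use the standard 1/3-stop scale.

2.5 s

Overexposed by 3 1/3 stops → need 3 1/3 stops darker.
Shutter speed: 25 → 20 → 15 → 13 → 10 → 8 → 6 → 5 → 4 → 3.2 → 2.5.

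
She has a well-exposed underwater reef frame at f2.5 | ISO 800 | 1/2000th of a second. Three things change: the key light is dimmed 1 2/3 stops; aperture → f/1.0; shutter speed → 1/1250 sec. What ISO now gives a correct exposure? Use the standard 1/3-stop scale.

Scene light: 1 2/3 stops darker.
Aperture: f/2.5 → f/2.2 → f/2 → f/1.8 → f/1.6 → f/1.4 → f/1.2 → f/1.1 → f/1.0 — 2 2/3 stops opened up (brighter).
Shutter speed: 1/2000 → 1/1600 → 1/1250 — 2/3 stop longer (brighter).
Net so far: 1 2/3 stops brighter. ISO: 800 → 640 → 500 → 400 → 320 → 250.

ISO 250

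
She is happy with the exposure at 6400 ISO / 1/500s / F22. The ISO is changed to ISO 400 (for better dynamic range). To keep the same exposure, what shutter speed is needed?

1/30s

ISO: 6400 → 3200 → 1600 → 800 → 400 — 4 stops lower (darker).
Need 4 stops brighter from the shutter speed: 1/500 → 1/250 → 1/125 → 1/60 → 1/30.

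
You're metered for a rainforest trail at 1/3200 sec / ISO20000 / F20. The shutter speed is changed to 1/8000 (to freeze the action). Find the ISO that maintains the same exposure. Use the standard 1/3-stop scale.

ISO 51200

Shutter speed: 1/3200 → 1/4000 → 1/5000 → 1/6400 → 1/8000 — 1 1/3 stops faster (darker).
Need 1 1/3 stops brighter from the ISO: 20000 → 25600 → 32000 → 40000 → 51200.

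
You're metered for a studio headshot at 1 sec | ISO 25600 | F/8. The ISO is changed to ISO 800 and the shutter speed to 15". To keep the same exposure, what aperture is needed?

ISO: 25600 → 12800 → 6400 → 3200 → 1600 → 800 — 5 stops dropped (darker).
Shutter speed: 1 → 2 → 4 → 8 → 15 — 4 stops slower (brighter).
Net change so far: 1 stop darker. Offset with the aperture: f/8 → f/5.6.

f/5.6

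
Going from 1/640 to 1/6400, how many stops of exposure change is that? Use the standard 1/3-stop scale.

3 1/3 stops

1/640 → 1/800 → 1/1000 → 1/1250 → 1/1600 → 1/2000 → 1/2500 → 1/3200 → 1/4000 → 1/5000 → 1/6400 — count the steps: 10 third-stops = 3 1/3 stops.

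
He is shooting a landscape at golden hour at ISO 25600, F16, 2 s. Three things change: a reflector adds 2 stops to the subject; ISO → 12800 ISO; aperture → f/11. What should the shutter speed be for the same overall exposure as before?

1/2s

Scene light: 2 stops brighter.
ISO: 25600 → 12800 — 1 stop dropped (darker).
Aperture: f/16 → f/11 — 1 stop opened up (brighter).
Net so far: 2 stops brighter. Shutter speed: 2 → 1 → 1/2.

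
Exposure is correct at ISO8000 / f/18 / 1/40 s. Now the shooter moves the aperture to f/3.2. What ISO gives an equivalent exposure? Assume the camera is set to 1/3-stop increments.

ISO 250

Aperture: f/18 → f/16 → f/14 → f/13 → f/11 → f/10 → f/9 → f/8 → f/7.1 → f/6.3 → f/5.6 → f/5 → f/4.5 → f/4 → f/3.5 → f/3.2 — 5 stops opened up (brighter).
Need 5 stops darker from the ISO: 8000 → 6400 → 5000 → 4000 → 3200 → 2500 → 2000 → 1600 → 1250 → 1000 → 800 → 640 → 500 → 400 → 320 → 250.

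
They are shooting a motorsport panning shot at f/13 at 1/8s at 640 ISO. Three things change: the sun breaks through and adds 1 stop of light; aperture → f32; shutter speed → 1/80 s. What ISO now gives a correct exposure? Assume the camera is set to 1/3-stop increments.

Scene light: 1 stop brighter.
Aperture: f/13 → f/14 → f/16 → f/18 → f/20 → f/22 → f/25 → f/29 → f/32 — 2 2/3 stops stopped down (darker).
Shutter speed: 1/8 → 1/10 → 1/13 → 1/15 → 1/20 → 1/25 → 1/30 → 1/40 → 1/50 → 1/60 → 1/80 — 3 1/3 stops faster (darker).
Net so far: 5 stops darker. ISO: 640 → 800 → 1000 → 1250 → 1600 → 2000 → 2500 → 3200 → 4000 → 5000 → 6400 → 8000 → 10000 → 12800 → 16000 → 20000.

ISO 20000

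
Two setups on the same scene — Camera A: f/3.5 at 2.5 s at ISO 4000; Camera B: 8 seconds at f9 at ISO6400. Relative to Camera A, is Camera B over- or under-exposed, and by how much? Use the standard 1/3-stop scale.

1/3 stop darker

Aperture: f/3.5 → f/4 → f/4.5 → f/5 → f/5.6 → f/6.3 → f/7.1 → f/8 → f/9 — 2 2/3 stops smaller aperture (darker).
Shutter speed: 2.5 → 3.2 → 4 → 5 → 6 → 8 — 1 2/3 stops longer (brighter).
ISO: 4000 → 5000 → 6400 — 2/3 stop raised (brighter).
Net: −2 2/3 +1 2/3 +2/3 = −1/3 stops.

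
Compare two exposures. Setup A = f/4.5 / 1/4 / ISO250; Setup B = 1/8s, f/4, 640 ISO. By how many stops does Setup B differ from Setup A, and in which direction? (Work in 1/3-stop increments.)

Aperture: f/4.5 → f/4 — 1/3 stop opened up (brighter).
Shutter speed: 1/4 → 1/5 → 1/6 → 1/8 — 1 stop shorter (darker).
ISO: 250 → 320 → 400 → 500 → 640 — 1 1/3 stops higher (brighter).
Net: +1/3 −1 +1 1/3 = +2/3 stops.

2/3 stop brighter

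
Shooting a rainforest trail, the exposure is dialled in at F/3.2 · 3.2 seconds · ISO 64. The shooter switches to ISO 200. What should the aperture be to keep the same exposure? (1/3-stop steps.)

f/5.6

ISO: 64 → 80 → 100 → 125 → 160 → 200 — 1 2/3 stops higher (brighter).
Need 1 2/3 stops darker from the aperture: f/3.2 → f/3.5 → f/4 → f/4.5 → f/5 → f/5.6.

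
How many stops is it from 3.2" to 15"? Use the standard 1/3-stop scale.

3.2 → 4 → 5 → 6 → 8 → 10 → 13 → 15 — count the steps: 7 third-stops = 2 1/3 stops.

2 1/3 stops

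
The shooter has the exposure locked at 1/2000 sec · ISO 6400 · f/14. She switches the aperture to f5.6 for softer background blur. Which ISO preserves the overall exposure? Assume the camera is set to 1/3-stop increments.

Aperture: f/14 → f/13 → f/11 → f/10 → f/9 → f/8 → f/7.1 → f/6.3 → f/5.6 — 2 2/3 stops opened up (brighter).
Need 2 2/3 stops darker from the ISO: 6400 → 5000 → 4000 → 3200 → 2500 → 2000 → 1600 → 1250 → 1000.

ISO 1000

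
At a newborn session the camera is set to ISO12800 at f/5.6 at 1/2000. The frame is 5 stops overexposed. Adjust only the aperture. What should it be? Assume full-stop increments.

f/32

Overexposed by 5 stops → need 5 stops darker.
Aperture: f/5.6 → f/8 → f/11 → f/16 → f/22 → f/32.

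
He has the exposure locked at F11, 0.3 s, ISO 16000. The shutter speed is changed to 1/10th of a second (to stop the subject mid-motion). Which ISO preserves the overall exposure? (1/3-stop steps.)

ISO 51200

Shutter speed: 0.3 → 1/4 → 1/5 → 1/6 → 1/8 → 1/10 — 1 2/3 stops shorter (darker).
Need 1 2/3 stops brighter from the ISO: 16000 → 20000 → 25600 → 32000 → 40000 → 51200.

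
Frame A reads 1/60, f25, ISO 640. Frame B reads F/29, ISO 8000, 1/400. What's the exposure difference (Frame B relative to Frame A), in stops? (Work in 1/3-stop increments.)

Aperture: f/25 → f/29 — 1/3 stop stopped down (darker).
Shutter speed: 1/60 → 1/80 → 1/100 → 1/125 → 1/160 → 1/200 → 1/250 → 1/320 → 1/400 — 2 2/3 stops shorter (darker).
ISO: 640 → 800 → 1000 → 1250 → 1600 → 2000 → 2500 → 3200 → 4000 → 5000 → 6400 → 8000 — 3 2/3 stops higher (brighter).
Net: −1/3 −2 2/3 +3 2/3 = +2/3 stops.

2/3 stop brighter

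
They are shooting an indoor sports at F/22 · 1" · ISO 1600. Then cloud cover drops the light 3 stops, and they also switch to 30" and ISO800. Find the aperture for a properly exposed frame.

Scene light: 3 stops darker.
Shutter speed: 1 → 2 → 4 → 8 → 15 → 30 — 5 stops longer (brighter).
ISO: 1600 → 800 — 1 stop dropped (darker).
Net so far: 1 stop brighter. Aperture: f/22 → f/32.

f/32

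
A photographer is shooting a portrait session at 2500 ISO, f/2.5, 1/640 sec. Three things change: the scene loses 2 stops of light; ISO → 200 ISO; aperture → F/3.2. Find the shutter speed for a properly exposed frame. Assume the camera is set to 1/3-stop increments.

1/8s

Scene light: 2 stops darker.
ISO: 2500 → 2000 → 1600 → 1250 → 1000 → 800 → 640 → 500 → 400 → 320 → 250 → 200 — 3 2/3 stops lower (darker).
Aperture: f/2.5 → f/2.8 → f/3.2 — 2/3 stop stopped down (darker).
Net so far: 6 1/3 stops darker. Shutter speed: 1/640 → 1/500 → 1/400 → 1/320 → 1/250 → 1/200 → 1/160 → 1/125 → 1/100 → 1/80 → 1/60 → 1/50 → 1/40 → 1/30 → 1/25 → 1/20 → 1/15 → 1/13 → 1/10 → 1/8.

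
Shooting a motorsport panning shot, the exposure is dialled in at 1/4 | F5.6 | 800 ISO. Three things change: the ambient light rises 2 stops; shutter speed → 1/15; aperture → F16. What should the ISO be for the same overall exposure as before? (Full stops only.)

ISO 6400

Scene light: 2 stops brighter.
Shutter speed: 1/4 → 1/8 → 1/15 — 2 stops shorter (darker).
Aperture: f/5.6 → f/8 → f/11 → f/16 — 3 stops narrower (darker).
Net so far: 3 stops darker. ISO: 800 → 1600 → 3200 → 6400.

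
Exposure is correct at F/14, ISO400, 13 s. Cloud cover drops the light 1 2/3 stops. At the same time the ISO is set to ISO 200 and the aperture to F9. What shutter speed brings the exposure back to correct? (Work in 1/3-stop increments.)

30 s

Scene light: 1 2/3 stops darker.
ISO: 400 → 320 → 250 → 200 — 1 stop lower (darker).
Aperture: f/14 → f/13 → f/11 → f/10 → f/9 — 1 1/3 stops opened up (brighter).
Net so far: 1 1/3 stops darker. Shutter speed: 13 → 15 → 20 → 25 → 30.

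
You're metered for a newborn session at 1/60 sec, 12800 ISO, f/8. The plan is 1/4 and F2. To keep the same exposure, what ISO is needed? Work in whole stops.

Shutter speed: 1/60 → 1/30 → 1/15 → 1/8 → 1/4 — 4 stops slower (brighter).
Aperture: f/8 → f/5.6 → f/4 → f/2.8 → f/2 — 4 stops opened up (brighter).
Net change so far: 8 stops brighter. Offset with the ISO: 12800 → 6400 → 3200 → 1600 → 800 → 400 → 200 → 100 → 50.

ISO 50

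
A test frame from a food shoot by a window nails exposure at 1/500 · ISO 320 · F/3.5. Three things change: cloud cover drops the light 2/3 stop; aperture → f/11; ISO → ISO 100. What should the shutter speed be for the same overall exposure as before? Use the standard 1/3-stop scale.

Scene light: 2/3 stop darker.
Aperture: f/3.5 → f/4 → f/4.5 → f/5 → f/5.6 → f/6.3 → f/7.1 → f/8 → f/9 → f/10 → f/11 — 3 1/3 stops narrower (darker).
ISO: 320 → 250 → 200 → 160 → 125 → 100 — 1 2/3 stops lower (darker).
Net so far: 5 2/3 stops darker. Shutter speed: 1/500 → 1/400 → 1/320 → 1/250 → 1/200 → 1/160 → 1/125 → 1/100 → 1/80 → 1/60 → 1/50 → 1/40 → 1/30 → 1/25 → 1/20 → 1/15 → 1/13 → 1/10.

1/10s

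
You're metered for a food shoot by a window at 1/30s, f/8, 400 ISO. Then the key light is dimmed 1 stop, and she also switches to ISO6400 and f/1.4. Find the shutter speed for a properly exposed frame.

Scene light: 1 stop darker.
ISO: 400 → 800 → 1600 → 3200 → 6400 — 4 stops raised (brighter).
Aperture: f/8 → f/5.6 → f/4 → f/2.8 → f/2 → f/1.4 — 5 stops larger aperture (brighter).
Net so far: 8 stops brighter. Shutter speed: 1/30 → 1/60 → 1/125 → 1/250 → 1/500 → 1/1000 → 1/2000 → 1/4000 → 1/8000.

1/8000s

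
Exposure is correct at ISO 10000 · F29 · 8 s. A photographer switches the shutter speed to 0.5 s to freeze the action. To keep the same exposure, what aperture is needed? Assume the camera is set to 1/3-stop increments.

Shutter speed: 8 → 6 → 5 → 4 → 3.2 → 2.5 → 2 → 1.6 → 1.3 → 1 → 0.8 → 0.6 → 0.5 — 4 stops shorter (darker).
Need 4 stops brighter from the aperture: f/29 → f/25 → f/22 → f/20 → f/18 → f/16 → f/14 → f/13 → f/11 → f/10 → f/9 → f/8 → f/7.1.

f/7.1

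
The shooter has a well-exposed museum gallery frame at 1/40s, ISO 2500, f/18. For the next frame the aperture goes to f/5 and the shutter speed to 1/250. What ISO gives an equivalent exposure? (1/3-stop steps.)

Aperture: f/18 → f/16 → f/14 → f/13 → f/11 → f/10 → f/9 → f/8 → f/7.1 → f/6.3 → f/5.6 → f/5 — 3 2/3 stops larger aperture (brighter).
Shutter speed: 1/40 → 1/50 → 1/60 → 1/80 → 1/100 → 1/125 → 1/160 → 1/200 → 1/250 — 2 2/3 stops faster (darker).
Net change so far: 1 stop brighter. Offset with the ISO: 2500 → 2000 → 1600 → 1250.

ISO 1250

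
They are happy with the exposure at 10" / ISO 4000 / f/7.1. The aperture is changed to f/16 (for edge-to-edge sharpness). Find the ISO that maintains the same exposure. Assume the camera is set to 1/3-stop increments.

Aperture: f/7.1 → f/8 → f/9 → f/10 → f/11 → f/13 → f/14 → f/16 — 2 1/3 stops stopped down (darker).
Need 2 1/3 stops brighter from the ISO: 4000 → 5000 → 6400 → 8000 → 10000 → 12800 → 16000 → 20000.

ISO 20000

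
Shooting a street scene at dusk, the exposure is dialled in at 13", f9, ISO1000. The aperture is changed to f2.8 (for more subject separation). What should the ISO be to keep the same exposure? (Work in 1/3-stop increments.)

ISO 100

Aperture: f/9 → f/8 → f/7.1 → f/6.3 → f/5.6 → f/5 → f/4.5 → f/4 → f/3.5 → f/3.2 → f/2.8 — 3 1/3 stops opened up (brighter).
Need 3 1/3 stops darker from the ISO: 1000 → 800 → 640 → 500 → 400 → 320 → 250 → 200 → 160 → 125 → 100.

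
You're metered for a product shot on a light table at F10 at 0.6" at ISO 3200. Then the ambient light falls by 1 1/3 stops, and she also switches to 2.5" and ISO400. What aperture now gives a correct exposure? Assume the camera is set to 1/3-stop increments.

Scene light: 1 1/3 stops darker.
Shutter speed: 0.6 → 0.8 → 1 → 1.3 → 1.6 → 2 → 2.5 — 2 stops slower (brighter).
ISO: 3200 → 2500 → 2000 → 1600 → 1250 → 1000 → 800 → 640 → 500 → 400 — 3 stops lower (darker).
Net so far: 2 1/3 stops darker. Aperture: f/10 → f/9 → f/8 → f/7.1 → f/6.3 → f/5.6 → f/5 → f/4.5.

f/4.5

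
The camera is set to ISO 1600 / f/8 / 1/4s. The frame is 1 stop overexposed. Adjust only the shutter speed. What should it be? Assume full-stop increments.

Overexposed by 1 stop → need 1 stop darker.
Shutter speed: 1/4 → 1/8.

1/8s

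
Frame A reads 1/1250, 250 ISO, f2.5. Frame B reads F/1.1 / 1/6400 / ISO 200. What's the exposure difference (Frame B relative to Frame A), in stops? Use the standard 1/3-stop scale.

1/3 stop darker

Aperture: f/2.5 → f/2.2 → f/2 → f/1.8 → f/1.6 → f/1.4 → f/1.2 → f/1.1 — 2 1/3 stops larger aperture (brighter).
Shutter speed: 1/1250 → 1/1600 → 1/2000 → 1/2500 → 1/3200 → 1/4000 → 1/5000 → 1/6400 — 2 1/3 stops shorter (darker).
ISO: 250 → 200 — 1/3 stop dropped (darker).
Net: +2 1/3 −2 1/3 −1/3 = −1/3 stops.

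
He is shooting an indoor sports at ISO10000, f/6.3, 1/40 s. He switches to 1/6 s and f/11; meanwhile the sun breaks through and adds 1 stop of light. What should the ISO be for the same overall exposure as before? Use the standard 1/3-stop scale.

Scene light: 1 stop brighter.
Shutter speed: 1/40 → 1/30 → 1/25 → 1/20 → 1/15 → 1/13 → 1/10 → 1/8 → 1/6 — 2 2/3 stops slower (brighter).
Aperture: f/6.3 → f/7.1 → f/8 → f/9 → f/10 → f/11 — 1 2/3 stops narrower (darker).
Net so far: 2 stops brighter. ISO: 10000 → 8000 → 6400 → 5000 → 4000 → 3200 → 2500.

ISO 2500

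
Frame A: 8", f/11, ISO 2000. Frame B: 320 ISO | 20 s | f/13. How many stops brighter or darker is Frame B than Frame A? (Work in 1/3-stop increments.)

Aperture: f/11 → f/13 — 1/3 stop smaller aperture (darker).
Shutter speed: 8 → 10 → 13 → 15 → 20 — 1 1/3 stops slower (brighter).
ISO: 2000 → 1600 → 1250 → 1000 → 800 → 640 → 500 → 400 → 320 — 2 2/3 stops lower (darker).
Net: −1/3 +1 1/3 −2 2/3 = −1 2/3 stops.

1 2/3 stops darker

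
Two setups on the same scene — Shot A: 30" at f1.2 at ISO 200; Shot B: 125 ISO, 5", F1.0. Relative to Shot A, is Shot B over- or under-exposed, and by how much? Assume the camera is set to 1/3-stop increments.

2 2/3 stops darker

Aperture: f/1.2 → f/1.1 → f/1.0 — 2/3 stop larger aperture (brighter).
Shutter speed: 30 → 25 → 20 → 15 → 13 → 10 → 8 → 6 → 5 — 2 2/3 stops shorter (darker).
ISO: 200 → 160 → 125 — 2/3 stop dropped (darker).
Net: +2/3 −2 2/3 −2/3 = −2 2/3 stops.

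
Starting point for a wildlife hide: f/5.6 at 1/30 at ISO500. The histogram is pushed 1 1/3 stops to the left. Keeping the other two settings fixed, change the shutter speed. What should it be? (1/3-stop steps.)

Underexposed by 1 1/3 stops → need 1 1/3 stops brighter.
Shutter speed: 1/30 → 1/25 → 1/20 → 1/15 → 1/13.

1/13s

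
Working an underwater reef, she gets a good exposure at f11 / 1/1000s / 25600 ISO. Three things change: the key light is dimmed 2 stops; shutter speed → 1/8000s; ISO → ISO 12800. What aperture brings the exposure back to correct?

Scene light: 2 stops darker.
Shutter speed: 1/1000 → 1/2000 → 1/4000 → 1/8000 — 3 stops shorter (darker).
ISO: 25600 → 12800 — 1 stop dropped (darker).
Net so far: 6 stops darker. Aperture: f/11 → f/8 → f/5.6 → f/4 → f/2.8 → f/2 → f/1.4.

f/1.4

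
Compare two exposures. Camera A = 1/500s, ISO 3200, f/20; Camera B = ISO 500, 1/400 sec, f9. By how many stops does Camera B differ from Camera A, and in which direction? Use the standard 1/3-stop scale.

same exposure (0 stops)

Aperture: f/20 → f/18 → f/16 → f/14 → f/13 → f/11 → f/10 → f/9 — 2 1/3 stops larger aperture (brighter).
Shutter speed: 1/500 → 1/400 — 1/3 stop longer (brighter).
ISO: 3200 → 2500 → 2000 → 1600 → 1250 → 1000 → 800 → 640 → 500 — 2 2/3 stops dropped (darker).
Net: +2 1/3 +1/3 −2 2/3 = 0 stops.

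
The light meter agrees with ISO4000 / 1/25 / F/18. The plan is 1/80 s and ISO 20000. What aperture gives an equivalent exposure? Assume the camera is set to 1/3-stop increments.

Shutter speed: 1/25 → 1/30 → 1/40 → 1/50 → 1/60 → 1/80 — 1 2/3 stops shorter (darker).
ISO: 4000 → 5000 → 6400 → 8000 → 10000 → 12800 → 16000 → 20000 — 2 1/3 stops raised (brighter).
Net change so far: 2/3 stop brighter. Offset with the aperture: f/18 → f/20 → f/22.

f/22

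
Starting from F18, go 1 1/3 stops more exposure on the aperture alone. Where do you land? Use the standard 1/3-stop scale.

f/11

Aperture: f/18 → f/16 → f/14 → f/13 → f/11 — 1 1/3 stops opened up (brighter).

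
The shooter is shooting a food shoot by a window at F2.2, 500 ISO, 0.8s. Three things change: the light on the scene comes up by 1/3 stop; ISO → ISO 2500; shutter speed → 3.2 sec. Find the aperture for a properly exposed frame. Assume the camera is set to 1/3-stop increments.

f/11

Scene light: 1/3 stop brighter.
ISO: 500 → 640 → 800 → 1000 → 1250 → 1600 → 2000 → 2500 — 2 1/3 stops higher (brighter).
Shutter speed: 0.8 → 1 → 1.3 → 1.6 → 2 → 2.5 → 3.2 — 2 stops slower (brighter).
Net so far: 4 2/3 stops brighter. Aperture: f/2.2 → f/2.5 → f/2.8 → f/3.2 → f/3.5 → f/4 → f/4.5 → f/5 → f/5.6 → f/6.3 → f/7.1 → f/8 → f/9 → f/10 → f/11.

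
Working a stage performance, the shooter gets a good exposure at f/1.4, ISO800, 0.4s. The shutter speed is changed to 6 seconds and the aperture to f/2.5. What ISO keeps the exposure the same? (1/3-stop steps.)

Shutter speed: 0.4 → 0.5 → 0.6 → 0.8 → 1 → 1.3 → 1.6 → 2 → 2.5 → 3.2 → 4 → 5 → 6 — 4 stops longer (brighter).
Aperture: f/1.4 → f/1.6 → f/1.8 → f/2 → f/2.2 → f/2.5 — 1 2/3 stops smaller aperture (darker).
Net change so far: 2 1/3 stops brighter. Offset with the ISO: 800 → 640 → 500 → 400 → 320 → 250 → 200 → 160.

ISO 160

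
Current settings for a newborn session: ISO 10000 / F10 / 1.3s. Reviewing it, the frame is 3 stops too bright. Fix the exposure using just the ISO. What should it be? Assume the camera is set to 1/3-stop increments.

Overexposed by 3 stops → need 3 stops darker.
ISO: 10000 → 8000 → 6400 → 5000 → 4000 → 3200 → 2500 → 2000 → 1600 → 1250.

ISO 1250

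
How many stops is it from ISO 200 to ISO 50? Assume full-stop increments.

200 → 100 → 50 — count the steps: 2 stops.

2 stops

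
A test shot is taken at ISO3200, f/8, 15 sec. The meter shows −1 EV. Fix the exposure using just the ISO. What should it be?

Underexposed by 1 stop → need 1 stop brighter.
ISO: 3200 → 6400.

ISO 6400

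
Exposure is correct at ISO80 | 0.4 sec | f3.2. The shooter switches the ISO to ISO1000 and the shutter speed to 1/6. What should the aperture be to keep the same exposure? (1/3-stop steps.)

f/7.1

ISO: 80 → 100 → 125 → 160 → 200 → 250 → 320 → 400 → 500 → 640 → 800 → 1000 — 3 2/3 stops higher (brighter).
Shutter speed: 0.4 → 0.3 → 1/4 → 1/5 → 1/6 — 1 1/3 stops faster (darker).
Net change so far: 2 1/3 stops brighter. Offset with the aperture: f/3.2 → f/3.5 → f/4 → f/4.5 → f/5 → f/5.6 → f/6.3 → f/7.1.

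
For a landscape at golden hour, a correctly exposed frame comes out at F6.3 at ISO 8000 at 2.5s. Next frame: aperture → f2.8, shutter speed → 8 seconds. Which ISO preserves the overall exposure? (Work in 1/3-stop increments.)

ISO 500

Aperture: f/6.3 → f/5.6 → f/5 → f/4.5 → f/4 → f/3.5 → f/3.2 → f/2.8 — 2 1/3 stops opened up (brighter).
Shutter speed: 2.5 → 3.2 → 4 → 5 → 6 → 8 — 1 2/3 stops longer (brighter).
Net change so far: 4 stops brighter. Offset with the ISO: 8000 → 6400 → 5000 → 4000 → 3200 → 2500 → 2000 → 1600 → 1250 → 1000 → 800 → 640 → 500.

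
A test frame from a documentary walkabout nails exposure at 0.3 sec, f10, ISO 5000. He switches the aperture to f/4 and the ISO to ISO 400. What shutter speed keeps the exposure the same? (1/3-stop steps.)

0.6 s

Aperture: f/10 → f/9 → f/8 → f/7.1 → f/6.3 → f/5.6 → f/5 → f/4.5 → f/4 — 2 2/3 stops wider (brighter).
ISO: 5000 → 4000 → 3200 → 2500 → 2000 → 1600 → 1250 → 1000 → 800 → 640 → 500 → 400 — 3 2/3 stops lower (darker).
Net change so far: 1 stop darker. Offset with the shutter speed: 0.3 → 0.4 → 0.5 → 0.6.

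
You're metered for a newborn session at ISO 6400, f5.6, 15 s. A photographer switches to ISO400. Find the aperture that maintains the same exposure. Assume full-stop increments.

f/1.4

ISO: 6400 → 3200 → 1600 → 800 → 400 — 4 stops lower (darker).
Need 4 stops brighter from the aperture: f/5.6 → f/4 → f/2.8 → f/2 → f/1.4.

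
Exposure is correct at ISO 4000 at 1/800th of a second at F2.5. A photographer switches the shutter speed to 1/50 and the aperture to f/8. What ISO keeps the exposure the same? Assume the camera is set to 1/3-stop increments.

ISO 2500

Shutter speed: 1/800 → 1/640 → 1/500 → 1/400 → 1/320 → 1/250 → 1/200 → 1/160 → 1/125 → 1/100 → 1/80 → 1/60 → 1/50 — 4 stops slower (brighter).
Aperture: f/2.5 → f/2.8 → f/3.2 → f/3.5 → f/4 → f/4.5 → f/5 → f/5.6 → f/6.3 → f/7.1 → f/8 — 3 1/3 stops stopped down (darker).
Net change so far: 2/3 stop brighter. Offset with the ISO: 4000 → 3200 → 2500.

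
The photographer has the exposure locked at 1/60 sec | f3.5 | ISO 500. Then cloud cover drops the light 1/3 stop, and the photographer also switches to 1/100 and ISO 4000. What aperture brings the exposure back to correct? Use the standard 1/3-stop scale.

f/7.1

Scene light: 1/3 stop darker.
Shutter speed: 1/60 → 1/80 → 1/100 — 2/3 stop faster (darker).
ISO: 500 → 640 → 800 → 1000 → 1250 → 1600 → 2000 → 2500 → 3200 → 4000 — 3 stops higher (brighter).
Net so far: 2 stops brighter. Aperture: f/3.5 → f/4 → f/4.5 → f/5 → f/5.6 → f/6.3 → f/7.1.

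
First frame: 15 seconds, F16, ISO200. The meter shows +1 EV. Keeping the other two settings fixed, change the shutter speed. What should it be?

8 s

Overexposed by 1 stop → need 1 stop darker.
Shutter speed: 15 → 8.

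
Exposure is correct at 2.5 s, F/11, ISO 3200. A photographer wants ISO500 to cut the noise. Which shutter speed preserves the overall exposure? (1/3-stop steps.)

15 s

ISO: 3200 → 2500 → 2000 → 1600 → 1250 → 1000 → 800 → 640 → 500 — 2 2/3 stops lower (darker).
Need 2 2/3 stops brighter from the shutter speed: 2.5 → 3.2 → 4 → 5 → 6 → 8 → 10 → 13 → 15.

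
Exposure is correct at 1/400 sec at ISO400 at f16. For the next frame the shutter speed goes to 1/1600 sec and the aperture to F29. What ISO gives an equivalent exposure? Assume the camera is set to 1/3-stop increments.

ISO 5000

Shutter speed: 1/400 → 1/500 → 1/640 → 1/800 → 1/1000 → 1/1250 → 1/1600 — 2 stops shorter (darker).
Aperture: f/16 → f/18 → f/20 → f/22 → f/25 → f/29 — 1 2/3 stops smaller aperture (darker).
Net change so far: 3 2/3 stops darker. Offset with the ISO: 400 → 500 → 640 → 800 → 1000 → 1250 → 1600 → 2000 → 2500 → 3200 → 4000 → 5000.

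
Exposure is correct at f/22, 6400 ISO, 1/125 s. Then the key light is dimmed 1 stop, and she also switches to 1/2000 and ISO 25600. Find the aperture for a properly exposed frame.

Scene light: 1 stop darker.
Shutter speed: 1/125 → 1/250 → 1/500 → 1/1000 → 1/2000 — 4 stops shorter (darker).
ISO: 6400 → 12800 → 25600 — 2 stops higher (brighter).
Net so far: 3 stops darker. Aperture: f/22 → f/16 → f/11 → f/8.

f/8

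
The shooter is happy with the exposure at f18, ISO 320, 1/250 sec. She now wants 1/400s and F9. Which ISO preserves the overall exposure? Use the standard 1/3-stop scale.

Shutter speed: 1/250 → 1/320 → 1/400 — 2/3 stop faster (darker).
Aperture: f/18 → f/16 → f/14 → f/13 → f/11 → f/10 → f/9 — 2 stops opened up (brighter).
Net change so far: 1 1/3 stops brighter. Offset with the ISO: 320 → 250 → 200 → 160 → 125.

ISO 125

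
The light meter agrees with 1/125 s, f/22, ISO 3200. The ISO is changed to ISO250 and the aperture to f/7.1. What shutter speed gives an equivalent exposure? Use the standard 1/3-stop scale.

ISO: 3200 → 2500 → 2000 → 1600 → 1250 → 1000 → 800 → 640 → 500 → 400 → 320 → 250 — 3 2/3 stops dropped (darker).
Aperture: f/22 → f/20 → f/18 → f/16 → f/14 → f/13 → f/11 → f/10 → f/9 → f/8 → f/7.1 — 3 1/3 stops larger aperture (brighter).
Net change so far: 1/3 stop darker. Offset with the shutter speed: 1/125 → 1/100.

1/100s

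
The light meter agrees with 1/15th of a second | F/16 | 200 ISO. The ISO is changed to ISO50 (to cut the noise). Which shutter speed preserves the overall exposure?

ISO: 200 → 100 → 50 — 2 stops lower (darker).
Need 2 stops brighter from the shutter speed: 1/15 → 1/8 → 1/4.

1/4s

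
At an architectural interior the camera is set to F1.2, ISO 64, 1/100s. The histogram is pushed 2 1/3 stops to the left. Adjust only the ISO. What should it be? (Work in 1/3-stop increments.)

ISO 320

Underexposed by 2 1/3 stops → need 2 1/3 stops brighter.
ISO: 64 → 80 → 100 → 125 → 160 → 200 → 250 → 320.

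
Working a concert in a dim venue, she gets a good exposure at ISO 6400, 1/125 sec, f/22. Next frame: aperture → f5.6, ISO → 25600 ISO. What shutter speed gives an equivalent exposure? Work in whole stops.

Aperture: f/22 → f/16 → f/11 → f/8 → f/5.6 — 4 stops wider (brighter).
ISO: 6400 → 12800 → 25600 — 2 stops raised (brighter).
Net change so far: 6 stops brighter. Offset with the shutter speed: 1/125 → 1/250 → 1/500 → 1/1000 → 1/2000 → 1/4000 → 1/8000.

1/8000s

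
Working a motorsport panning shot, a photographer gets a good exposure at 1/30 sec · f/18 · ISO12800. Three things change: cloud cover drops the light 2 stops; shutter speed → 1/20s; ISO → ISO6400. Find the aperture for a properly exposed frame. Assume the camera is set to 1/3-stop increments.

Scene light: 2 stops darker.
Shutter speed: 1/30 → 1/25 → 1/20 — 2/3 stop longer (brighter).
ISO: 12800 → 10000 → 8000 → 6400 — 1 stop lower (darker).
Net so far: 2 1/3 stops darker. Aperture: f/18 → f/16 → f/14 → f/13 → f/11 → f/10 → f/9 → f/8.

f/8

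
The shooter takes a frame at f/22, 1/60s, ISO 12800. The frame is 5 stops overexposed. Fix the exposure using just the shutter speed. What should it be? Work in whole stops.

Overexposed by 5 stops → need 5 stops darker.
Shutter speed: 1/60 → 1/125 → 1/250 → 1/500 → 1/1000 → 1/2000.

1/2000s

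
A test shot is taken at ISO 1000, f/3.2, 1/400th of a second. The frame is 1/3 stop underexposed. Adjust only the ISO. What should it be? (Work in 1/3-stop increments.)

ISO 1250

Underexposed by 1/3 stop → need 1/3 stop brighter.
ISO: 1000 → 1250.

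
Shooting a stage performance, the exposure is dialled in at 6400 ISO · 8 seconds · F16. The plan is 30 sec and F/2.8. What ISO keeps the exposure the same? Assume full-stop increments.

ISO 50

Shutter speed: 8 → 15 → 30 — 2 stops longer (brighter).
Aperture: f/16 → f/11 → f/8 → f/5.6 → f/4 → f/2.8 — 5 stops opened up (brighter).
Net change so far: 7 stops brighter. Offset with the ISO: 6400 → 3200 → 1600 → 800 → 400 → 200 → 100 → 50.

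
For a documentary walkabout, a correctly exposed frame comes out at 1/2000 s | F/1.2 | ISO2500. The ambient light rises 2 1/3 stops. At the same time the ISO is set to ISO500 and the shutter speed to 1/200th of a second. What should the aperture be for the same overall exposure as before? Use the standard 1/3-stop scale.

f/4

Scene light: 2 1/3 stops brighter.
ISO: 2500 → 2000 → 1600 → 1250 → 1000 → 800 → 640 → 500 — 2 1/3 stops dropped (darker).
Shutter speed: 1/2000 → 1/1600 → 1/1250 → 1/1000 → 1/800 → 1/640 → 1/500 → 1/400 → 1/320 → 1/250 → 1/200 — 3 1/3 stops slower (brighter).
Net so far: 3 1/3 stops brighter. Aperture: f/1.2 → f/1.4 → f/1.6 → f/1.8 → f/2 → f/2.2 → f/2.5 → f/2.8 → f/3.2 → f/3.5 → f/4.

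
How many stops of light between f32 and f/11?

3 stops

f/32 → f/22 → f/16 → f/11 — count the steps: 3 stops.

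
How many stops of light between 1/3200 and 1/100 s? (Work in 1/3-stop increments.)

5 stops

1/3200 → 1/2500 → 1/2000 → 1/1600 → 1/1250 → 1/1000 → 1/800 → 1/640 → 1/500 → 1/400 → 1/320 → 1/250 → 1/200 → 1/160 → 1/125 → 1/100 — count the steps: 15 third-stops = 5 stops.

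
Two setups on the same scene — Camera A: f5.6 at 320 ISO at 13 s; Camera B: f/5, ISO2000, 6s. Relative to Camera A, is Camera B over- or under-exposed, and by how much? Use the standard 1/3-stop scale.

Aperture: f/5.6 → f/5 — 1/3 stop wider (brighter).
Shutter speed: 13 → 10 → 8 → 6 — 1 stop faster (darker).
ISO: 320 → 400 → 500 → 640 → 800 → 1000 → 1250 → 1600 → 2000 — 2 2/3 stops raised (brighter).
Net: +1/3 −1 +2 2/3 = +2 stops.

2 stops brighter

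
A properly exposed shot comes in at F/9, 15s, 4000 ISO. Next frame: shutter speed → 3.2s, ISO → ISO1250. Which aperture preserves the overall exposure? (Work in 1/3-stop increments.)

f/2.2

Shutter speed: 15 → 13 → 10 → 8 → 6 → 5 → 4 → 3.2 — 2 1/3 stops shorter (darker).
ISO: 4000 → 3200 → 2500 → 2000 → 1600 → 1250 — 1 2/3 stops dropped (darker).
Net change so far: 4 stops darker. Offset with the aperture: f/9 → f/8 → f/7.1 → f/6.3 → f/5.6 → f/5 → f/4.5 → f/4 → f/3.5 → f/3.2 → f/2.8 → f/2.5 → f/2.2.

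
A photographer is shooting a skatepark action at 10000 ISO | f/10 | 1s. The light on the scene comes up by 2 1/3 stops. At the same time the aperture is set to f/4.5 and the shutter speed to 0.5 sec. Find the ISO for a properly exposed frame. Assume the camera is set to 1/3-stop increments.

Scene light: 2 1/3 stops brighter.
Aperture: f/10 → f/9 → f/8 → f/7.1 → f/6.3 → f/5.6 → f/5 → f/4.5 — 2 1/3 stops wider (brighter).
Shutter speed: 1 → 0.8 → 0.6 → 0.5 — 1 stop shorter (darker).
Net so far: 3 2/3 stops brighter. ISO: 10000 → 8000 → 6400 → 5000 → 4000 → 3200 → 2500 → 2000 → 1600 → 1250 → 1000 → 800.

ISO 800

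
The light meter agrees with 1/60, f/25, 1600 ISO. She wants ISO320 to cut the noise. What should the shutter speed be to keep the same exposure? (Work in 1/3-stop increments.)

1/13s

ISO: 1600 → 1250 → 1000 → 800 → 640 → 500 → 400 → 320 — 2 1/3 stops lower (darker).
Need 2 1/3 stops brighter from the shutter speed: 1/60 → 1/50 → 1/40 → 1/30 → 1/25 → 1/20 → 1/15 → 1/13.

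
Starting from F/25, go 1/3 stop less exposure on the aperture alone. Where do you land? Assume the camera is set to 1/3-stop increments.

f/29

Aperture: f/25 → f/29 — 1/3 stop narrower (darker).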